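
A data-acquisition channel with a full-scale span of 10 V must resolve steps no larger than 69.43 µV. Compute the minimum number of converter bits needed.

18 bits

Number of steps required ≥ 10 V / 69.43 µV = 144029.96.
Need 2^N ≥ 144029.96; 2^17 = 131072, 2^18 = 262144.
Minimum N = 18.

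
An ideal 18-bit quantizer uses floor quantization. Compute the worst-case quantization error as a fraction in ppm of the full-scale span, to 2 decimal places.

Truncating → worst-case error = 1 LSB = V_FS/2^18, so 1e+06/262144 = 3.8147 ppm of full scale.

3.81 ppm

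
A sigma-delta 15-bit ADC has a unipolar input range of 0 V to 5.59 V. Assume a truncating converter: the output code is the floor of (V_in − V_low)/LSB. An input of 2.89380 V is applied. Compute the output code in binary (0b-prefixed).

code 0b100001001000011 (decimal 16963)

With 32768 levels over 5.59 V, one step is 170.59 µV.
(2.89380 − 0) / 0.000170593 = 16963.155 LSBs.
Floor → code 16963.
In binary (0b-prefixed): 0b100001001000011.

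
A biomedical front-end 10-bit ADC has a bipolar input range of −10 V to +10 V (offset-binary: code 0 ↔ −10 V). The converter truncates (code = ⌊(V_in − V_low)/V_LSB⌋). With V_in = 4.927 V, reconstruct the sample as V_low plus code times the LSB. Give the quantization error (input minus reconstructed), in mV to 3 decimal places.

LSB = 20/2^10 = 19.531 mV.
(V_in − V_low)/LSB = (4.927 − (−10))/0.0195312 = 764.2624 → code 764 (floor).
Reconstructed: 4.921875 V.
Difference: 0.005125 V → 5.125 mV.

5.125 mV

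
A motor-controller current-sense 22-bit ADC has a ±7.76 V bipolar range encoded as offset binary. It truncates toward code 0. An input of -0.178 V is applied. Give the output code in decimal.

code 2049047

Full-scale span = 15.52 V; LSB = 15.52/2^22 = 3.70 µV.
(V_in − V_low)/LSB = (-0.178 − (−7.76)) / 3.70026e-06 = 2049047.225.
⌊·⌋(2049047.225) = 2049047.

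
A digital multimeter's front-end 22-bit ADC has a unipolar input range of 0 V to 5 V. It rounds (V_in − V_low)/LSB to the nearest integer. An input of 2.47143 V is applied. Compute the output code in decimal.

code 2073186

LSB = 5 V / 4194304 = 1.19 µV.
Input sits at 2073185.747 steps above V_low.
Round → code 2073186.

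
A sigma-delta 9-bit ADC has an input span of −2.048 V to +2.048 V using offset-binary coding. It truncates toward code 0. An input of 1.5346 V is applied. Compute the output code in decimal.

code 447

With 512 levels over 4.096 V, one step is 8.000 mV.
(V_in − V_low)/LSB = (1.5346 − (−2.048)) / 0.008 = 447.825.
Floor → code 447.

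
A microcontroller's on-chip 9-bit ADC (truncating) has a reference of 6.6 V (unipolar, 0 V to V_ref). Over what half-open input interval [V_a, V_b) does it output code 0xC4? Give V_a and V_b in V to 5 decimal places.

LSB = 6.6/2^9 = 12.891 mV.
Code 0xC4 = 196 decimal.
V_a = V_low + 196·LSB = 2.52656 V; V_b = V_low + 197·LSB = 2.53945 V.

[2.52656 V, 2.53945 V)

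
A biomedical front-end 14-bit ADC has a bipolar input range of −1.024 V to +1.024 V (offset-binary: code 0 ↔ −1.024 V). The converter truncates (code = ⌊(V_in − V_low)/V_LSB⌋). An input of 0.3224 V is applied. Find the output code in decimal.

Full-scale span = 2.048 V; LSB = 2.048/2^14 = 125.00 µV.
Input sits at 10771.200 steps above V_low.
⌊·⌋(10771.200) = 10771.

code 10771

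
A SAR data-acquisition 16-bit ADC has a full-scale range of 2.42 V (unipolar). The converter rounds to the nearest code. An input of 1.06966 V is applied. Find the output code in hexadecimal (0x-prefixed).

code 0x7127 (decimal 28967)

Full-scale span = 2.42 V; LSB = 2.42/2^16 = 36.93 µV.
(V_in − V_low)/LSB = (1.06966 − 0) / 3.69263e-05 = 28967.454.
round(28967.454) = 28967.
In hexadecimal (0x-prefixed): 0x7127.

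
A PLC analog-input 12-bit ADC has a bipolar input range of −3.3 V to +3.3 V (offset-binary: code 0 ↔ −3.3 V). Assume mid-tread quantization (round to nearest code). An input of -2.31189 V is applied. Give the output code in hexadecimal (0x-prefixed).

code 0x265 (decimal 613)

LSB = 6.6 V / 4096 = 1.611 mV.
(V_in − V_low)/LSB = (-2.31189 − (−3.3)) / 0.00161133 = 613.227.
Round → code 613.
In hexadecimal (0x-prefixed): 0x265.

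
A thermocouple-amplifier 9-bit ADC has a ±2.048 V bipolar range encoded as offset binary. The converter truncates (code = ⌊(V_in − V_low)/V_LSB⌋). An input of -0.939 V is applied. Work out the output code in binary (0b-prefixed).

LSB = 4.096 V / 512 = 8.000 mV.
(-0.939 − (−2.048)) / 0.008 = 138.625 LSBs.
Floor → code 138.
In binary (0b-prefixed): 0b10001010.

code 0b10001010 (decimal 138)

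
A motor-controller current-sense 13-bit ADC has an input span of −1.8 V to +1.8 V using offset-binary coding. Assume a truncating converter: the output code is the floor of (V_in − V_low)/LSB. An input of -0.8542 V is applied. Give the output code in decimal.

Full-scale span = 3.6 V; LSB = 3.6/2^13 = 439.45 µV.
Input sits at 2152.220 steps above V_low.
Floor → code 2152.

code 2152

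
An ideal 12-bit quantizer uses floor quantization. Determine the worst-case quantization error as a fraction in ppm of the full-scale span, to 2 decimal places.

Truncating → worst-case error = 1 LSB = V_FS/2^12, so 1e+06/4096 = 244.141 ppm of full scale.

244.14 ppm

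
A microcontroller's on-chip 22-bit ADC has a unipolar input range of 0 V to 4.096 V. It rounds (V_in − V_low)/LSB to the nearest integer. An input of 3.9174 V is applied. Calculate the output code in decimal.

code 4011418

With 4194304 levels over 4.096 V, one step is 0.98 µV.
(V_in − V_low)/LSB = (3.9174 − 0) / 9.76563e-07 = 4011417.600.
So the output code is 4011418.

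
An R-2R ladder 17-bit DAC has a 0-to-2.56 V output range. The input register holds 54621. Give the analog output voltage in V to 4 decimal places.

LSB = 2.56 V / 2^17 = 19.53 µV.
V_out = 0 + 54621 × 1.95313e-05 V = 1.06682 V.

1.0668 V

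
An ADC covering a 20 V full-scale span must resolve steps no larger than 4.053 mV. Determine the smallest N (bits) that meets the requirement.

13 bits

Number of steps required ≥ 20 V / 4.053 mV = 4934.62.
Need 2^N ≥ 4934.62; 2^12 = 4096, 2^13 = 8192.
Minimum N = 13.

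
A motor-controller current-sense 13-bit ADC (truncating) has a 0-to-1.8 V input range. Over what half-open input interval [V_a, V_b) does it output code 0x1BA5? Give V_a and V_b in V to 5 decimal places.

LSB = 1.8/2^13 = 219.73 µV.
Code 0x1BA5 = 7077 decimal.
V_a = V_low + 7077·LSB = 1.555 V; V_b = V_low + 7078·LSB = 1.55522 V.

[1.55500 V, 1.55522 V)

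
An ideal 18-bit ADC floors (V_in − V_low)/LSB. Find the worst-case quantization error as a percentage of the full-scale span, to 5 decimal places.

Truncating → worst-case error = 1 LSB = V_FS/2^18, so 100/262144 = 0.00038147 % of full scale.

0.00038 %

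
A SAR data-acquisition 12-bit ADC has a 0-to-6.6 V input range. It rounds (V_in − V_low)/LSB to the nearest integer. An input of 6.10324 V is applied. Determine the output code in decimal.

LSB = 6.6 V / 4096 = 1.611 mV.
Input sits at 3787.708 steps above V_low.
round(3787.708) = 3788.

code 3788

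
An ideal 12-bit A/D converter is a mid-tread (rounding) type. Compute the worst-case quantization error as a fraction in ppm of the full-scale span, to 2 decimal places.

Rounding → worst-case error = ½ LSB = V_FS/2^13, so 1e+06/8192 = 122.07 ppm of full scale.

122.07 ppm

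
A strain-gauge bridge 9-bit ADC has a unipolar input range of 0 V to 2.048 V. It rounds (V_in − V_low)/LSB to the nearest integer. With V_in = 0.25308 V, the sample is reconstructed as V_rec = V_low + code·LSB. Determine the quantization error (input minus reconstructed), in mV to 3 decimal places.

LSB = 2.048/2^9 = 4.000 mV.
Scaled input = 63.2700 LSBs, so code = 63.
Reconstructed: 0.252 V.
V_in − V_rec = 0.00108 V = 1.080 mV.

1.080 mV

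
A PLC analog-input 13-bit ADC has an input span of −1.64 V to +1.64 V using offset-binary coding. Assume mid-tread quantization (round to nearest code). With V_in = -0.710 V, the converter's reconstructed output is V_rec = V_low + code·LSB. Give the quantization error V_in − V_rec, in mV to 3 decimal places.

-0.107 mV

One LSB is 3.28 V / 8192 = 400.39 µV.
Scaled input = 2322.7317 LSBs, so code = 2323.
Reconstructed: -0.70989258 V.
Difference: -0.000107422 V → -0.107 mV.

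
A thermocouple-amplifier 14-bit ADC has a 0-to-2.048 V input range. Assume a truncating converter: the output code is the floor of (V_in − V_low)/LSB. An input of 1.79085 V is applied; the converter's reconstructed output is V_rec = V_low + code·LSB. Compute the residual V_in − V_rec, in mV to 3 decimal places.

0.100 mV

One LSB is 2.048 V / 16384 = 125.00 µV.
Scaled input = 14326.8000 LSBs, so code = 14326.
V_rec = 0 + 14326·0.000125 = 1.79075 V.
V_in − V_rec = 0.0001 V = 0.100 mV.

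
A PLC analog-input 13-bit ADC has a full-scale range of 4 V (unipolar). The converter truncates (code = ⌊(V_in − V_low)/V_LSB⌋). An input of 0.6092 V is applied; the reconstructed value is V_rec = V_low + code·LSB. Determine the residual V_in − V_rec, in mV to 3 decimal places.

One LSB is 4 V / 8192 = 488.28 µV.
Scaled input = 1247.6416 LSBs, so code = 1247.
V_rec = 0 + 1247·0.000488281 = 0.60888672 V.
Difference: 0.000313281 V → 0.313 mV.

0.313 mV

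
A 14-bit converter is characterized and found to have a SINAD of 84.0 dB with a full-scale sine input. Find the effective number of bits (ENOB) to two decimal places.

ENOB = (SINAD − 1.76) / 6.02 = (84.0 − 1.76)/6.02 = 13.661.

13.66 bits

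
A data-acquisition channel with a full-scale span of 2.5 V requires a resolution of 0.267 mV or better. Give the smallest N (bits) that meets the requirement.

14 bits

Number of steps required ≥ 2.5 V / 0.267 mV = 9363.30.
Need 2^N ≥ 9363.30; 2^13 = 8192, 2^14 = 16384.
Minimum N = 14.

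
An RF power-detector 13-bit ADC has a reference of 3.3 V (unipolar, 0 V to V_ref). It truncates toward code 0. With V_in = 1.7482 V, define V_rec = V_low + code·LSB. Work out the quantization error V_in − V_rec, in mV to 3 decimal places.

0.312 mV

LSB = 3.3/2^13 = 402.83 µV.
(V_in − V_low)/LSB = (1.7482 − 0)/0.000402832 = 4339.7741 → code 4339 (floor).
Reconstructed: 1.7478882 V.
Difference: 0.000311816 V → 0.312 mV.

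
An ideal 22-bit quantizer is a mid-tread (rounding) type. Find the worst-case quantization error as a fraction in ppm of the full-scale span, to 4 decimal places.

0.1192 ppm

Rounding → worst-case error = ½ LSB = V_FS/2^23, so 1e+06/8388608 = 0.119209 ppm of full scale.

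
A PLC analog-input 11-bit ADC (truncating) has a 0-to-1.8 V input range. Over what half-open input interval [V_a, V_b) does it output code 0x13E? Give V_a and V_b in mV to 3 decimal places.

LSB = 1.8/2^11 = 0.879 mV.
Code 0x13E = 318 decimal.
V_a = V_low + 318·LSB = 0.279492 V; V_b = V_low + 319·LSB = 0.280371 V.

[279.492 mV, 280.371 mV)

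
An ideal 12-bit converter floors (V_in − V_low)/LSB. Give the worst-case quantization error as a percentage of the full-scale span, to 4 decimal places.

0.0244 %

Truncating → worst-case error = 1 LSB = V_FS/2^12, so 100/4096 = 0.0244141 % of full scale.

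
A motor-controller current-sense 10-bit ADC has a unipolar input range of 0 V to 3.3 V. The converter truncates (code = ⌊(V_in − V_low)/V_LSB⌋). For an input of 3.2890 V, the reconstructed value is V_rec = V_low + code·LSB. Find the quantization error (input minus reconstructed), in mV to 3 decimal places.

Step size: 3.3 V ÷ 2^10 = 3.223 mV.
Scaled input = 1020.5867 LSBs, so code = 1020.
V_rec = 0 + 1020·0.00322266 = 3.2871094 V.
Error = 3.2890 − 3.2871094 = 0.00189062 V = 1.891 mV.

1.891 mV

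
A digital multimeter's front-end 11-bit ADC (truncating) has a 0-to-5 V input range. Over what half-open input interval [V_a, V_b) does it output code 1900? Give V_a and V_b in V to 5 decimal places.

LSB = 5/2^11 = 2.441 mV.
V_a = V_low + 1900·LSB = 4.63867 V; V_b = V_low + 1901·LSB = 4.64111 V.

[4.63867 V, 4.64111 V)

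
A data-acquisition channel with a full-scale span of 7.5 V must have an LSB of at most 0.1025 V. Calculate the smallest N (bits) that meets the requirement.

7 bits

Number of steps required ≥ 7.5 V / 0.1025 V = 73.17.
Need 2^N ≥ 73.17; 2^6 = 64, 2^7 = 128.
Minimum N = 7.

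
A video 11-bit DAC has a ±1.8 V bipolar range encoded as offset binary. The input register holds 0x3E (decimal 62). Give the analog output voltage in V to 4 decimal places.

-1.6910 V

LSB = 3.6 V / 2^11 = 1.758 mV.
Code 0x3E = 62 decimal.
V_out = (−1.8) + 62 × 0.00175781 V = -1.69102 V.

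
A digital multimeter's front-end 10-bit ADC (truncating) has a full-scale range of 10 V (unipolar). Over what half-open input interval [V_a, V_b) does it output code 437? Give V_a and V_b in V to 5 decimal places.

[4.26758 V, 4.27734 V)

LSB = 10/2^10 = 9.766 mV.
V_a = V_low + 437·LSB = 4.26758 V; V_b = V_low + 438·LSB = 4.27734 V.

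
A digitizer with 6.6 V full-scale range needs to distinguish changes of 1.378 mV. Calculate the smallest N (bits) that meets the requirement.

13 bits

Number of steps required ≥ 6.6 V / 1.378 mV = 4789.55.
Need 2^N ≥ 4789.55; 2^12 = 4096, 2^13 = 8192.
Minimum N = 13.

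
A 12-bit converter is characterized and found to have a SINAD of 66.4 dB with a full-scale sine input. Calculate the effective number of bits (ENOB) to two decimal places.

ENOB = (SINAD − 1.76) / 6.02 = (66.4 − 1.76)/6.02 = 10.738.

10.74 bits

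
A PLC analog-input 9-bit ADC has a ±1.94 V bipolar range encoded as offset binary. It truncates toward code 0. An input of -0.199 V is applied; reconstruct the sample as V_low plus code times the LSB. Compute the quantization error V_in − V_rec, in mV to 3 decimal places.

5.609 mV

One LSB is 3.88 V / 512 = 7.578 mV.
(V_in − V_low)/LSB = (-0.199 − (−1.94))/0.00757812 = 229.7402 → code 229 (floor).
V_rec = (−1.94) + 229·0.00757812 = -0.20460938 V.
V_in − V_rec = 0.00560937 V = 5.609 mV.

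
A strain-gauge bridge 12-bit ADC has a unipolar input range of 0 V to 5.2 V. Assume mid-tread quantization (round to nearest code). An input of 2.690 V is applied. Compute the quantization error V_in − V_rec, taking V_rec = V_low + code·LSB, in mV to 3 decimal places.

LSB = 5.2/2^12 = 1.270 mV.
(V_in − V_low)/LSB = (2.690 − 0)/0.00126953 = 2118.8923 → code 2119 (round).
Code 2119 maps back to 0 + 2119×0.00126953 V = 2.6901367 V.
Difference: -0.000136719 V → -0.137 mV.

-0.137 mV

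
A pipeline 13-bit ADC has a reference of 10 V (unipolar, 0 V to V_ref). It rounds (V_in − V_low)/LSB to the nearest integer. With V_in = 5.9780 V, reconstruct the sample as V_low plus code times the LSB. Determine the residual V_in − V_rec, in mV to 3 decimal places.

0.217 mV

Step size: 10 V ÷ 2^13 = 1.221 mV.
Scaled input = 4897.1776 LSBs, so code = 4897.
Reconstructed: 5.9777832 V.
Error = 5.9780 − 5.9777832 = 0.000216797 V = 0.217 mV.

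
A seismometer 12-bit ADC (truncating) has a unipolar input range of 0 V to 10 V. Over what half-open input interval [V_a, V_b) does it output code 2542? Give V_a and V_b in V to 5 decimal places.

[6.20605 V, 6.20850 V)

LSB = 10/2^12 = 2.441 mV.
V_a = V_low + 2542·LSB = 6.20605 V; V_b = V_low + 2543·LSB = 6.2085 V.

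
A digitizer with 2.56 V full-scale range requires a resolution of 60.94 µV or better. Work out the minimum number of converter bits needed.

16 bits

Number of steps required ≥ 2.56 V / 60.94 µV = 42008.53.
Need 2^N ≥ 42008.53; 2^15 = 32768, 2^16 = 65536.
Minimum N = 16.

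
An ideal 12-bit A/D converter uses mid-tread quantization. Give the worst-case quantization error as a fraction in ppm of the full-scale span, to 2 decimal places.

122.07 ppm

Rounding → worst-case error = ½ LSB = V_FS/2^13, so 1e+06/8192 = 122.07 ppm of full scale.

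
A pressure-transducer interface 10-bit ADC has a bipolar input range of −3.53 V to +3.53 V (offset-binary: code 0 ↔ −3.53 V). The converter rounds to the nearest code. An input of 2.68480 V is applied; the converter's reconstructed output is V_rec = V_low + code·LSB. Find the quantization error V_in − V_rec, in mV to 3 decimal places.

2.827 mV

LSB = 7.06/2^10 = 6.895 mV.
Scaled input = 901.4101 LSBs, so code = 901.
Reconstructed: 2.6819727 V.
V_in − V_rec = 0.00282734 V = 2.827 mV.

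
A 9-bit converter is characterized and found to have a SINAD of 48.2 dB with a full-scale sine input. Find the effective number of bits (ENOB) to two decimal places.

ENOB = (SINAD − 1.76) / 6.02 = (48.2 − 1.76)/6.02 = 7.714.

7.71 bits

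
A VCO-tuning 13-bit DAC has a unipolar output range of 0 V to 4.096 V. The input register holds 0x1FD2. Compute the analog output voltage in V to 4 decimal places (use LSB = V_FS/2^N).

LSB = 4.096 V / 2^13 = 0.500 mV.
Code 0x1FD2 = 8146 decimal.
V_out = 0 + 8146 × 0.0005 V = 4.073 V.

4.0730 V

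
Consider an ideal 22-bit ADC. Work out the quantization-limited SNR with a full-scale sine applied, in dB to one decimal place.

SNR ≈ 6.02·N + 1.76 dB = 6.02·22 + 1.76 = 134.20 dB.

134.2 dB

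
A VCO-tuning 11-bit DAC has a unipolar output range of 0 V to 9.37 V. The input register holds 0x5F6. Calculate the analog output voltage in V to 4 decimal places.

6.9817 V

LSB = 9.37 V / 2^11 = 4.575 mV.
Code 0x5F6 = 1526 decimal.
V_out = 0 + 1526 × 0.0045752 V = 6.98175 V.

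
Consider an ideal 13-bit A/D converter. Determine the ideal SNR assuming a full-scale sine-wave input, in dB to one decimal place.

SNR ≈ 6.02·N + 1.76 dB = 6.02·13 + 1.76 = 80.02 dB.

80.0 dB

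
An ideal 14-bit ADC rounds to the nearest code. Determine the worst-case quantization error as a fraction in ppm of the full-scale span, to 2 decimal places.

Rounding → worst-case error = ½ LSB = V_FS/2^15, so 1e+06/32768 = 30.5176 ppm of full scale.

30.52 ppm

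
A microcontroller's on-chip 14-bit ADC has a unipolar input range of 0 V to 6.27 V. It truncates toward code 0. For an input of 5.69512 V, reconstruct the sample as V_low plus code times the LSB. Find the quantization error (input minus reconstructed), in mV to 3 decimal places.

0.304 mV

One LSB is 6.27 V / 16384 = 382.69 µV.
(V_in − V_low)/LSB = (5.69512 − 0)/0.00038269 = 14881.7936 → code 14881 (floor).
V_rec = 0 + 14881·0.00038269 = 5.6948163 V.
Difference: 0.000303716 V → 0.304 mV.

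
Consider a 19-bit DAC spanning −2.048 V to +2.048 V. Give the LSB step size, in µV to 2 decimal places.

Full-scale span = 4.096 V.
LSB = 4.096 / 2^19 = 4.096 / 524288 = 7.8125e-06 V = 7.81 µV.

7.81 µV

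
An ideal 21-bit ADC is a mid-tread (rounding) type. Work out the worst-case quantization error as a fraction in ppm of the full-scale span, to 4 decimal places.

Rounding → worst-case error = ½ LSB = V_FS/2^22, so 1e+06/4194304 = 0.238419 ppm of full scale.

0.2384 ppm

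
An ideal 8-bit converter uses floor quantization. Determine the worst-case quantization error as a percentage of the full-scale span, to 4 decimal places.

0.3906 %

Truncating → worst-case error = 1 LSB = V_FS/2^8, so 100/256 = 0.390625 % of full scale.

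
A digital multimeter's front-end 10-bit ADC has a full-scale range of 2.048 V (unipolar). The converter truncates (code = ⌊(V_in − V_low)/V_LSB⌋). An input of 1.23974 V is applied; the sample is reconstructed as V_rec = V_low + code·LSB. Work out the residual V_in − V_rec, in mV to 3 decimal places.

1.740 mV

Step size: 2.048 V ÷ 2^10 = 2.000 mV.
(1.23974 − 0)/0.002 = 619.8700; ⌊·⌋ gives code 619.
V_rec = 0 + 619·0.002 = 1.238 V.
Error = 1.23974 − 1.238 = 0.00174 V = 1.740 mV.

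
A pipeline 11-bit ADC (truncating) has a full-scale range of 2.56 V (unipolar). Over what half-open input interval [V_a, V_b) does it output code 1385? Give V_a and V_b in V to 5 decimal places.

[1.73125 V, 1.73250 V)

LSB = 2.56/2^11 = 1.250 mV.
V_a = V_low + 1385·LSB = 1.73125 V; V_b = V_low + 1386·LSB = 1.7325 V.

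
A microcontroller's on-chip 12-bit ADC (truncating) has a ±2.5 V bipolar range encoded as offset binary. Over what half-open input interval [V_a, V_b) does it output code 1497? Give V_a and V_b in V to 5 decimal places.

LSB = 5/2^12 = 1.221 mV.
V_a = V_low + 1497·LSB = -0.672607 V; V_b = V_low + 1498·LSB = -0.671387 V.

[-0.67261 V, -0.67139 V)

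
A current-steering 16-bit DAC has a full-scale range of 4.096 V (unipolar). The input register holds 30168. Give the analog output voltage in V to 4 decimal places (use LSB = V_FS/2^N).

1.8855 V

LSB = 4.096 V / 2^16 = 62.50 µV.
V_out = 0 + 30168 × 6.25e-05 V = 1.8855 V.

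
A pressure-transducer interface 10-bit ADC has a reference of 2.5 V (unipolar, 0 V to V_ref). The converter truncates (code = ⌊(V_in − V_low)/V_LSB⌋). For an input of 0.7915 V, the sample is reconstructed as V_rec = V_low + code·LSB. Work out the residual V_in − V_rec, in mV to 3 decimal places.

0.484 mV

Step size: 2.5 V ÷ 2^10 = 2.441 mV.
Scaled input = 324.1984 LSBs, so code = 324.
V_rec = 0 + 324·0.00244141 = 0.79101562 V.
Error = 0.7915 − 0.79101562 = 0.000484375 V = 0.484 mV.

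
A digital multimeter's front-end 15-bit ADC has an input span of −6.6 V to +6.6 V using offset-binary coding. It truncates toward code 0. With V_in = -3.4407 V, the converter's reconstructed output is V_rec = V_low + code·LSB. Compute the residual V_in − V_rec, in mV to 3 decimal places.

Step size: 13.2 V ÷ 2^15 = 402.83 µV.
(V_in − V_low)/LSB = (-3.4407 − (−6.6))/0.000402832 = 7842.7229 → code 7842 (floor).
Code 7842 maps back to (−6.6) + 7842×0.000402832 V = -3.4409912 V.
V_in − V_rec = 0.000291211 V = 0.291 mV.

0.291 mV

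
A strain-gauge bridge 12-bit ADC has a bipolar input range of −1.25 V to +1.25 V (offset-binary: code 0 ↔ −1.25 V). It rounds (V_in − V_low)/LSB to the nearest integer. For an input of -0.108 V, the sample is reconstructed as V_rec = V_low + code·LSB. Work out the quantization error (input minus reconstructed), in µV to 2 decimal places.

LSB = 2.5/2^12 = 0.610 mV.
(V_in − V_low)/LSB = (-0.108 − (−1.25))/0.000610352 = 1871.0528 → code 1871 (round).
Reconstructed: -0.10803223 V.
V_in − V_rec = 3.22266e-05 V = 32.23 µV.

32.23 µV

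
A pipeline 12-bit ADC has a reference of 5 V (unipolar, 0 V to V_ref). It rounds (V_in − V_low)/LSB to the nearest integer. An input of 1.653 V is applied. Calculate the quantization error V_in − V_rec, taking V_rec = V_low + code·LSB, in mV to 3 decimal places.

One LSB is 5 V / 4096 = 1.221 mV.
Scaled input = 1354.1376 LSBs, so code = 1354.
V_rec = 0 + 1354·0.0012207 = 1.652832 V.
Difference: 0.000167969 V → 0.168 mV.

0.168 mV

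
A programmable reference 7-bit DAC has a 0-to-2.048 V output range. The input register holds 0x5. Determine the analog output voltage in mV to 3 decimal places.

LSB = 2.048 V / 2^7 = 16.000 mV.
Code 0x5 = 5 decimal.
V_out = 0 + 5 × 0.016 V = 0.08 V.
= 80.000 mV.

80.000 mV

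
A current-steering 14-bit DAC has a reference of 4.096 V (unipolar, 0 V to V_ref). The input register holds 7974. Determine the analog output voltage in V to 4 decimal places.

LSB = 4.096 V / 2^14 = 250.00 µV.
V_out = 0 + 7974 × 0.00025 V = 1.9935 V.

1.9935 V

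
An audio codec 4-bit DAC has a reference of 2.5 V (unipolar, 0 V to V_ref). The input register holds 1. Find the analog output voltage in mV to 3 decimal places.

LSB = 2.5 V / 2^4 = 156.250 mV.
V_out = 0 + 1 × 0.15625 V = 0.15625 V.
= 156.250 mV.

156.250 mV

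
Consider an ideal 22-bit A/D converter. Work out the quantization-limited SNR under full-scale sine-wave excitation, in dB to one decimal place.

134.2 dB

SNR ≈ 6.02·N + 1.76 dB = 6.02·22 + 1.76 = 134.20 dB.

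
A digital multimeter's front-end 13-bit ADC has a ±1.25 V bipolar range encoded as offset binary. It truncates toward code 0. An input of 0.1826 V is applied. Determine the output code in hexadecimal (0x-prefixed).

code 0x1256 (decimal 4694)

LSB = 2.5 V / 8192 = 305.18 µV.
Input sits at 4694.344 steps above V_low.
⌊·⌋(4694.344) = 4694.
In hexadecimal (0x-prefixed): 0x1256.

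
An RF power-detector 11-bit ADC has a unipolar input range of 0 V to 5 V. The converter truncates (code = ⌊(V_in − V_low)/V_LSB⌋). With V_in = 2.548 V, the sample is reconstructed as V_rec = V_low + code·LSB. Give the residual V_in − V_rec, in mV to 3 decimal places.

LSB = 5/2^11 = 2.441 mV.
Scaled input = 1043.6608 LSBs, so code = 1043.
V_rec = 0 + 1043·0.00244141 = 2.5463867 V.
V_in − V_rec = 0.00161328 V = 1.613 mV.

1.613 mV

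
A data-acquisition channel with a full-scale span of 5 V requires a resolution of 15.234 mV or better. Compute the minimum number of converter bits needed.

9 bits

Number of steps required ≥ 5 V / 15.234 mV = 328.21.
Need 2^N ≥ 328.21; 2^8 = 256, 2^9 = 512.
Minimum N = 9.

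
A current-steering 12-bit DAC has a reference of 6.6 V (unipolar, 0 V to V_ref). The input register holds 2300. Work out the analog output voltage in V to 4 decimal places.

3.7061 V

LSB = 6.6 V / 2^12 = 1.611 mV.
V_out = 0 + 2300 × 0.00161133 V = 3.70605 V.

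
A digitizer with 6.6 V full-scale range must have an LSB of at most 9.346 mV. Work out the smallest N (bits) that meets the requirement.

Number of steps required ≥ 6.6 V / 9.346 mV = 706.18.
Need 2^N ≥ 706.18; 2^9 = 512, 2^10 = 1024.
Minimum N = 10.

10 bits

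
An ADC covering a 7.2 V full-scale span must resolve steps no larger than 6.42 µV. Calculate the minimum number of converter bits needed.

21 bits

Number of steps required ≥ 7.2 V / 6.42 µV = 1121495.33.
Need 2^N ≥ 1121495.33; 2^20 = 1048576, 2^21 = 2097152.
Minimum N = 21.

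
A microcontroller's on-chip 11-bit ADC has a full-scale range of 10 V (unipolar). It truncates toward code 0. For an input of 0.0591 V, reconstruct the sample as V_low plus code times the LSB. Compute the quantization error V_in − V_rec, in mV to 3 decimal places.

0.506 mV

One LSB is 10 V / 2048 = 4.883 mV.
(0.0591 − 0)/0.00488281 = 12.1037; ⌊·⌋ gives code 12.
V_rec = 0 + 12·0.00488281 = 0.05859375 V.
V_in − V_rec = 0.00050625 V = 0.506 mV.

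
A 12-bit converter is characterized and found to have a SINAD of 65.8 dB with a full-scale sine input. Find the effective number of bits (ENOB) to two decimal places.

10.64 bits

ENOB = (SINAD − 1.76) / 6.02 = (65.8 − 1.76)/6.02 = 10.638.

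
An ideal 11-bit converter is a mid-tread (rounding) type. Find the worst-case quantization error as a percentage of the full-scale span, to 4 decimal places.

Rounding → worst-case error = ½ LSB = V_FS/2^12, so 100/4096 = 0.0244141 % of full scale.

0.0244 %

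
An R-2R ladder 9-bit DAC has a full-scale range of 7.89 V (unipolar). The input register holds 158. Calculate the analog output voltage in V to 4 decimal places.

LSB = 7.89 V / 2^9 = 15.410 mV.
V_out = 0 + 158 × 0.0154102 V = 2.4348 V.

2.4348 V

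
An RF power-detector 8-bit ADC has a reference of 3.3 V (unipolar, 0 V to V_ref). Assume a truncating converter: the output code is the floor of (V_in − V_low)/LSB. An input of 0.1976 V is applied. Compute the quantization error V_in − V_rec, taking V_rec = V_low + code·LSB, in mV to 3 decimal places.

4.241 mV

Step size: 3.3 V ÷ 2^8 = 12.891 mV.
(V_in − V_low)/LSB = (0.1976 − 0)/0.0128906 = 15.3290 → code 15 (floor).
Code 15 maps back to 0 + 15×0.0128906 V = 0.19335938 V.
Difference: 0.00424062 V → 4.241 mV.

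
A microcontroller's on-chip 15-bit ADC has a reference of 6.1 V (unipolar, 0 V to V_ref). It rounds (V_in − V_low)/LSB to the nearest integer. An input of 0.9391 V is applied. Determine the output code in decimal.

code 5045

Full-scale span = 6.1 V; LSB = 6.1/2^15 = 186.16 µV.
(0.9391 − 0) / 0.000186157 = 5044.660 LSBs.
Round → code 5045.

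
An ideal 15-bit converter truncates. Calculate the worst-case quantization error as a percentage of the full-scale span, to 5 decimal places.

Truncating → worst-case error = 1 LSB = V_FS/2^15, so 100/32768 = 0.00305176 % of full scale.

0.00305 %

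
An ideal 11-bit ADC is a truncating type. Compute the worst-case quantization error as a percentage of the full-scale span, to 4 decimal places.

Truncating → worst-case error = 1 LSB = V_FS/2^11, so 100/2048 = 0.0488281 % of full scale.

0.0488 %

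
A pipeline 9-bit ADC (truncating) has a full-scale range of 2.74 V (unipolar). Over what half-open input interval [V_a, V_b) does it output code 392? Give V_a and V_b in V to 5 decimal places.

[2.09781 V, 2.10316 V)

LSB = 2.74/2^9 = 5.352 mV.
V_a = V_low + 392·LSB = 2.09781 V; V_b = V_low + 393·LSB = 2.10316 V.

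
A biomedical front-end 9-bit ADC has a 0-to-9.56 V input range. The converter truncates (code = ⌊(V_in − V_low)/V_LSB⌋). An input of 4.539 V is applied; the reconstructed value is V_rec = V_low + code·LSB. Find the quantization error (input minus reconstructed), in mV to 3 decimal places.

One LSB is 9.56 V / 512 = 18.672 mV.
Scaled input = 243.0929 LSBs, so code = 243.
Reconstructed: 4.5372656 V.
Error = 4.539 − 4.5372656 = 0.00173438 V = 1.734 mV.

1.734 mV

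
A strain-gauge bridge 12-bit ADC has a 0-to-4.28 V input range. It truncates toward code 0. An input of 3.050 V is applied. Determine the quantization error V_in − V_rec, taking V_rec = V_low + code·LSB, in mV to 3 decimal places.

0.918 mV

Step size: 4.28 V ÷ 2^12 = 1.045 mV.
(V_in − V_low)/LSB = (3.050 − 0)/0.00104492 = 2918.8785 → code 2918 (floor).
Reconstructed: 3.049082 V.
V_in − V_rec = 0.000917969 V = 0.918 mV.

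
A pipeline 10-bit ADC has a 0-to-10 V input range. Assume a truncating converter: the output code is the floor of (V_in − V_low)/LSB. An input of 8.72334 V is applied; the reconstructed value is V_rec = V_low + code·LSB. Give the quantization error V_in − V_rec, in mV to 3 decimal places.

Step size: 10 V ÷ 2^10 = 9.766 mV.
(8.72334 − 0)/0.00976562 = 893.2700; ⌊·⌋ gives code 893.
Code 893 maps back to 0 + 893×0.00976562 V = 8.7207031 V.
V_in − V_rec = 0.00263687 V = 2.637 mV.

2.637 mV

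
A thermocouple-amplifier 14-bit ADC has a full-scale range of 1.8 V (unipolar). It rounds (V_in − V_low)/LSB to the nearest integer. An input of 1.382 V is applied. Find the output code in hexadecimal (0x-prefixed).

Full-scale span = 1.8 V; LSB = 1.8/2^14 = 109.86 µV.
(1.382 − 0) / 0.000109863 = 12579.271 LSBs.
round(12579.271) = 12579.
In hexadecimal (0x-prefixed): 0x3123.

code 0x3123 (decimal 12579)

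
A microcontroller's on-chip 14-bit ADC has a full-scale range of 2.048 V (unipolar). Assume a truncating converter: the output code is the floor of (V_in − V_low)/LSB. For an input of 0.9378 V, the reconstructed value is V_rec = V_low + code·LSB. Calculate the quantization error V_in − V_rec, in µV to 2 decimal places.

Step size: 2.048 V ÷ 2^14 = 125.00 µV.
(V_in − V_low)/LSB = (0.9378 − 0)/0.000125 = 7502.4000 → code 7502 (floor).
Code 7502 maps back to 0 + 7502×0.000125 V = 0.93775 V.
V_in − V_rec = 5e-05 V = 50.00 µV.

50.00 µV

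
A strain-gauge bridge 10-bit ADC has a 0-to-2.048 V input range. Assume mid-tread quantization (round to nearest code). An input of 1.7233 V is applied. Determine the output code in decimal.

code 862

LSB = 2.048 V / 1024 = 2.000 mV.
(V_in − V_low)/LSB = (1.7233 − 0) / 0.002 = 861.650.
round(861.650) = 862.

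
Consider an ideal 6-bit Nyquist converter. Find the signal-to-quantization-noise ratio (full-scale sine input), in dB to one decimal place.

SNR ≈ 6.02·N + 1.76 dB = 6.02·6 + 1.76 = 37.88 dB.

37.9 dB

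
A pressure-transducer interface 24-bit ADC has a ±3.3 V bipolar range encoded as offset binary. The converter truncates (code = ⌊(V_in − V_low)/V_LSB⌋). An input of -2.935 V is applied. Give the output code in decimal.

code 927830

Full-scale span = 6.6 V; LSB = 6.6/2^24 = 0.39 µV.
(V_in − V_low)/LSB = (-2.935 − (−3.3)) / 3.93391e-07 = 927830.885.
⌊·⌋(927830.885) = 927830.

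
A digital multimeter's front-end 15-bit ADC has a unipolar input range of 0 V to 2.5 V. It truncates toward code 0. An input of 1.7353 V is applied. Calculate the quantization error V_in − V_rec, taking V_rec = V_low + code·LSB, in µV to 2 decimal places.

70.51 µV

One LSB is 2.5 V / 32768 = 76.29 µV.
(V_in − V_low)/LSB = (1.7353 − 0)/7.62939e-05 = 22744.9242 → code 22744 (floor).
Code 22744 maps back to 0 + 22744×7.62939e-05 V = 1.7352295 V.
V_in − V_rec = 7.05078e-05 V = 70.51 µV.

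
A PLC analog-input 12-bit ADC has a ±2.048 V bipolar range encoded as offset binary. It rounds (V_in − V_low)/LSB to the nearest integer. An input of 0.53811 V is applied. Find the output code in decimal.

Full-scale span = 4.096 V; LSB = 4.096/2^12 = 1.000 mV.
(0.53811 − (−2.048)) / 0.001 = 2586.110 LSBs.
So the output code is 2586.

code 2586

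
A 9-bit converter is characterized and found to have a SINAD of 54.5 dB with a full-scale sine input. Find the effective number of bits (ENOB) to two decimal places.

ENOB = (SINAD − 1.76) / 6.02 = (54.5 − 1.76)/6.02 = 8.761.

8.76 bits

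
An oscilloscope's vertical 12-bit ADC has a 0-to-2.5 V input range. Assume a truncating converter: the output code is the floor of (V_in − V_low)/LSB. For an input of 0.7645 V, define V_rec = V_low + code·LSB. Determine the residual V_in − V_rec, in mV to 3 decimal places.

LSB = 2.5/2^12 = 0.610 mV.
(0.7645 − 0)/0.000610352 = 1252.5568; ⌊·⌋ gives code 1252.
Code 1252 maps back to 0 + 1252×0.000610352 V = 0.76416016 V.
V_in − V_rec = 0.000339844 V = 0.340 mV.

0.340 mV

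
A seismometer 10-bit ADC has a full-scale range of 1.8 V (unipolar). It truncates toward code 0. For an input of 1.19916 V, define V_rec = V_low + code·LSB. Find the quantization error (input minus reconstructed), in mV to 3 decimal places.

LSB = 1.8/2^10 = 1.758 mV.
(1.19916 − 0)/0.00175781 = 682.1888; ⌊·⌋ gives code 682.
Reconstructed: 1.1988281 V.
Error = 1.19916 − 1.1988281 = 0.000331875 V = 0.332 mV.

0.332 mV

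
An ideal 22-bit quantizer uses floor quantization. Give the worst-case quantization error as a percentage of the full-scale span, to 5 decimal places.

Truncating → worst-case error = 1 LSB = V_FS/2^22, so 100/4194304 = 2.38419e-05 % of full scale.

0.00002 %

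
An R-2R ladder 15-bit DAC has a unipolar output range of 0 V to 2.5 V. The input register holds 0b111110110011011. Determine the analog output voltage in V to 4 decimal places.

2.4532 V

LSB = 2.5 V / 2^15 = 76.29 µV.
Code 0b111110110011011 = 32155 decimal.
V_out = 0 + 32155 × 7.62939e-05 V = 2.45323 V.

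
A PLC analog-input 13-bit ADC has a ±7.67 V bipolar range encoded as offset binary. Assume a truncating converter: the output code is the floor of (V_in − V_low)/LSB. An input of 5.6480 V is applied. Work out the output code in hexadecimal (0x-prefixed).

code 0x1BC8 (decimal 7112)

Full-scale span = 15.34 V; LSB = 15.34/2^13 = 1.873 mV.
(5.6480 − (−7.67)) / 0.00187256 = 7112.194 LSBs.
So the output code is 7112.
In hexadecimal (0x-prefixed): 0x1BC8.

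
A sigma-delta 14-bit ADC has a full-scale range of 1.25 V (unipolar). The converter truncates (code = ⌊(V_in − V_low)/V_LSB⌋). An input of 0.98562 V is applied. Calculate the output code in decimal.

LSB = 1.25 V / 16384 = 76.29 µV.
(0.98562 − 0) / 7.62939e-05 = 12918.718 LSBs.
⌊·⌋(12918.718) = 12918.

code 12918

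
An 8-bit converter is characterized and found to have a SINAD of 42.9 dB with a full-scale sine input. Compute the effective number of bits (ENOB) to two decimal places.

6.83 bits

ENOB = (SINAD − 1.76) / 6.02 = (42.9 − 1.76)/6.02 = 6.834.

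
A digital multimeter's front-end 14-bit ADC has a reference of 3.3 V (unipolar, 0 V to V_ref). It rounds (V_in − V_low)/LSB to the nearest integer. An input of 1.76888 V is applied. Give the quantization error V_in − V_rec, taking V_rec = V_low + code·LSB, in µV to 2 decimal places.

One LSB is 3.3 V / 16384 = 201.42 µV.
(1.76888 − 0)/0.000201416 = 8782.2212; round gives code 8782.
Code 8782 maps back to 0 + 8782×0.000201416 V = 1.7688354 V.
Difference: 4.45508e-05 V → 44.55 µV.

44.55 µV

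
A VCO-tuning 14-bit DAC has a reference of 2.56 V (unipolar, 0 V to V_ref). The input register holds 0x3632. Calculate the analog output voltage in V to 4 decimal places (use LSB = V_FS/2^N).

LSB = 2.56 V / 2^14 = 156.25 µV.
Code 0x3632 = 13874 decimal.
V_out = 0 + 13874 × 0.00015625 V = 2.16781 V.

2.1678 V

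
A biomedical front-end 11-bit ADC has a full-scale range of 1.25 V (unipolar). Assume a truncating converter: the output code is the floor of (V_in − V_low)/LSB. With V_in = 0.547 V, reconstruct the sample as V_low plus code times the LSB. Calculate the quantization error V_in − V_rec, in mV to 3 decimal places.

0.125 mV

Step size: 1.25 V ÷ 2^11 = 0.610 mV.
(0.547 − 0)/0.000610352 = 896.2048; ⌊·⌋ gives code 896.
Code 896 maps back to 0 + 896×0.000610352 V = 0.546875 V.
Difference: 0.000125 V → 0.125 mV.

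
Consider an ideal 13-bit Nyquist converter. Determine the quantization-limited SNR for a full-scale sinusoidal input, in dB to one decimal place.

SNR ≈ 6.02·N + 1.76 dB = 6.02·13 + 1.76 = 80.02 dB.

80.0 dB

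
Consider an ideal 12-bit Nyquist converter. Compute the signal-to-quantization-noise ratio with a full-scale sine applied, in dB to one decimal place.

SNR ≈ 6.02·N + 1.76 dB = 6.02·12 + 1.76 = 74.00 dB.

74.0 dB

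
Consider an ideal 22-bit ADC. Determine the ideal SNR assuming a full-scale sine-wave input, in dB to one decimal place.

SNR ≈ 6.02·N + 1.76 dB = 6.02·22 + 1.76 = 134.20 dB.

134.2 dB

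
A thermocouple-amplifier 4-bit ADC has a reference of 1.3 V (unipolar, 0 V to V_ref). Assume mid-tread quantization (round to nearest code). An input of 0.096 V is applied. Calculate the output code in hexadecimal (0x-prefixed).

Full-scale span = 1.3 V; LSB = 1.3/2^4 = 81.250 mV.
(V_in − V_low)/LSB = (0.096 − 0) / 0.08125 = 1.182.
round(1.182) = 1.
In hexadecimal (0x-prefixed): 0x1.

code 0x1 (decimal 1)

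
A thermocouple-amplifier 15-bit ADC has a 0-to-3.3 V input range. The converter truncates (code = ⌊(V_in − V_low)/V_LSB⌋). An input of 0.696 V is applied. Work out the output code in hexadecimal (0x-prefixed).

With 32768 levels over 3.3 V, one step is 100.71 µV.
Input sits at 6911.069 steps above V_low.
Floor → code 6911.
In hexadecimal (0x-prefixed): 0x1AFF.

code 0x1AFF (decimal 6911)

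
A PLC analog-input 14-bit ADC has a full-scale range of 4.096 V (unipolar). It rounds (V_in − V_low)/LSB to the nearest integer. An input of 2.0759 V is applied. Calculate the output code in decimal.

With 16384 levels over 4.096 V, one step is 250.00 µV.
(2.0759 − 0) / 0.00025 = 8303.600 LSBs.
Round → code 8304.

code 8304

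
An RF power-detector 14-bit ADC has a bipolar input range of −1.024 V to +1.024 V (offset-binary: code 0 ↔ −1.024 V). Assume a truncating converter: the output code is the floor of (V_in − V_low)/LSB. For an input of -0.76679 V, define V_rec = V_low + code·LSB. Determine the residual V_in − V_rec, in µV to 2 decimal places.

85.00 µV

Step size: 2.048 V ÷ 2^14 = 125.00 µV.
Scaled input = 2057.6800 LSBs, so code = 2057.
Code 2057 maps back to (−1.024) + 2057×0.000125 V = -0.766875 V.
V_in − V_rec = 8.5e-05 V = 85.00 µV.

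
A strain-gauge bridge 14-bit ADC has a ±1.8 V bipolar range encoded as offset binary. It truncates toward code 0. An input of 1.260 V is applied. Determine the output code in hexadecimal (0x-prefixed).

LSB = 3.6 V / 16384 = 219.73 µV.
Input sits at 13926.400 steps above V_low.
⌊·⌋(13926.400) = 13926.
In hexadecimal (0x-prefixed): 0x3666.

code 0x3666 (decimal 13926)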